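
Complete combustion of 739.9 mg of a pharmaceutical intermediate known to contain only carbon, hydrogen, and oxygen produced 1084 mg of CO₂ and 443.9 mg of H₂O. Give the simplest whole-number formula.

mol C = 1.084 g CO₂ ÷ 44.009 g/mol = 0.024631 mol
mol H = 2 × 0.4439 g H₂O ÷ 18.015 g/mol = 0.049281 mol
mass O = 0.7399 − (0.29585 + 0.049675) = 0.39438 g → mol O = 0.39438 ÷ 15.999 = 0.024650 mol
Divide by the smallest (0.024631 mol): C 1.000, H 2.001, O 1.001

CH2O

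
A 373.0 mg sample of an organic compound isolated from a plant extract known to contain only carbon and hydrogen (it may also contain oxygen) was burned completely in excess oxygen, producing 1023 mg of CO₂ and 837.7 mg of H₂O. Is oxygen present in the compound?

no

mol C = 1.023 g CO₂ ÷ 44.009 g/mol = 0.023245 mol
mol H = 2 × 0.8377 g H₂O ÷ 18.015 g/mol = 0.093000 mol
C and H together account for 0.37294 g — essentially the entire 0.3730 g sample — so the compound contains no oxygen.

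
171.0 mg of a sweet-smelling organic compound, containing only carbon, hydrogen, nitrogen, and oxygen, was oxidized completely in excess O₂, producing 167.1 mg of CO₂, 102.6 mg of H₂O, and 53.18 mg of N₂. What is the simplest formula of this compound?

mol C = 0.1671 g CO₂ ÷ 44.009 g/mol = 0.0037970 mol
mol H = 2 × 0.1026 g H₂O ÷ 18.015 g/mol = 0.011391 mol
mol N = 2 × 0.05318 g N₂ ÷ 28.014 g/mol = 0.0037967 mol
mass O = 0.1710 − (0.045605 + 0.011482 + 0.053180) = 0.060733 g → mol O = 0.060733 ÷ 15.999 = 0.0037961 mol
Divide by the smallest (0.0037961 mol): C 1.000, H 3.001, N 1.000, O 1.000

CH3NO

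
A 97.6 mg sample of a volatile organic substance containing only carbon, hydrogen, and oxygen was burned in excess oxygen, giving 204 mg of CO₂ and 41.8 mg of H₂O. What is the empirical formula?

mol C = 0.204 g CO₂ ÷ 44.009 g/mol = 0.004635 mol
mol H = 2 × 0.0418 g H₂O ÷ 18.015 g/mol = 0.004641 mol
mass O = 0.0976 − (0.05568 + 0.004678) = 0.03725 g → mol O = 0.03725 ÷ 15.999 = 0.002328 mol
Divide by the smallest (0.002328 mol): C 1.991, H 1.993, O 1.000

C2H2O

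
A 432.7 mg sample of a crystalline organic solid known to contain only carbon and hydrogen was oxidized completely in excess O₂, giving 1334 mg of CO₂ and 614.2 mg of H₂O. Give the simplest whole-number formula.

mol C = 1.334 g CO₂ ÷ 44.009 g/mol = 0.030312 mol
mol H = 2 × 0.6142 g H₂O ÷ 18.015 g/mol = 0.068188 mol
Divide by the smallest (0.030312 mol): C 1.000, H 2.250
Multiplying each by 4 gives whole numbers: C 4.00, H 9.00

C4H9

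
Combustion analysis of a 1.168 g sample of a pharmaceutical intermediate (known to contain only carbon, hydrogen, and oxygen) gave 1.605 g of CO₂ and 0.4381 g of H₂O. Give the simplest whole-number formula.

mol C = 1.605 g CO₂ ÷ 44.009 g/mol = 0.036470 mol
mol H = 2 × 0.4381 g H₂O ÷ 18.015 g/mol = 0.048637 mol
mass O = 1.168 − (0.43804 + 0.049026) = 0.68093 g → mol O = 0.68093 ÷ 15.999 = 0.042561 mol
Divide by the smallest (0.036470 mol): C 1.000, H 1.334, O 1.167
Multiplying each by 6 gives whole numbers: C 6.00, H 8.00, O 7.00

C6H8O7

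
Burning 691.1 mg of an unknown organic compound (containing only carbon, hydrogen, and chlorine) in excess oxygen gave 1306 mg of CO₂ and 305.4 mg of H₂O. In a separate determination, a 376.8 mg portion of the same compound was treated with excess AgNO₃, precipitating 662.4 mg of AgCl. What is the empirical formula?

C7H8Cl2

mol C = 1.306 g CO₂ ÷ 44.009 g/mol = 0.029676 mol
mol H = 2 × 0.3054 g H₂O ÷ 18.015 g/mol = 0.033905 mol
From the AgCl data: mol Cl per gram of compound = (0.6624 ÷ 143.318) ÷ 0.3768 = 0.012266 mol/g, so in the 0.6911 g combustion sample mol Cl = 0.0084771 mol
Divide by the smallest (0.0084771 mol): C 3.501, H 4.000, Cl 1.000
Multiplying each by 2 gives whole numbers: C 7.00, H 8.00, Cl 2.00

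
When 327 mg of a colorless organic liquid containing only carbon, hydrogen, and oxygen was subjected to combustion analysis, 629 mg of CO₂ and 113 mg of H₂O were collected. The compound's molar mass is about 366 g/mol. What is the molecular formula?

C16H14O10

mol C = 0.629 g CO₂ ÷ 44.009 g/mol = 0.01429 mol
mol H = 2 × 0.113 g H₂O ÷ 18.015 g/mol = 0.01255 mol
mass O = 0.327 − (0.1717 + 0.01265) = 0.1427 g → mol O = 0.1427 ÷ 15.999 = 0.008918 mol
Divide by the smallest (0.008918 mol): C 1.603, H 1.407, O 1.000
Multiplying each by 5 gives whole numbers: C 8.01, H 7.03, O 5.00
Empirical formula: C8H7O5
Empirical-formula mass = 183.14 g/mol; 366 ÷ 183.14 ≈ 2, so the molecular formula is C16H14O10.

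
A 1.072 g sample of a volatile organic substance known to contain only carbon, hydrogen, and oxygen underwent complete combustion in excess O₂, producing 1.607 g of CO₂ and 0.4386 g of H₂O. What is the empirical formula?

mol C = 1.607 g CO₂ ÷ 44.009 g/mol = 0.036515 mol
mol H = 2 × 0.4386 g H₂O ÷ 18.015 g/mol = 0.048693 mol
mass O = 1.072 − (0.43858 + 0.049082) = 0.58433 g → mol O = 0.58433 ÷ 15.999 = 0.036523 mol
Divide by the smallest (0.036515 mol): C 1.000, H 1.333, O 1.000
Multiplying each by 3 gives whole numbers: C 3.00, H 4.00, O 3.00

C3H4O3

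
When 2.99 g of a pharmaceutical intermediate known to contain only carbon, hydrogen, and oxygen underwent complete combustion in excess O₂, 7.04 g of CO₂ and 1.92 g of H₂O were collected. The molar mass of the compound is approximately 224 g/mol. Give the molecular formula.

C12H16O4

mol C = 7.04 g CO₂ ÷ 44.009 g/mol = 0.1600 mol
mol H = 2 × 1.92 g H₂O ÷ 18.015 g/mol = 0.2132 mol
mass O = 2.99 − (1.921 + 0.2149) = 0.8538 g → mol O = 0.8538 ÷ 15.999 = 0.05336 mol
Divide by the smallest (0.05336 mol): C 2.998, H 3.994, O 1.000
Empirical formula: C3H4O
Empirical-formula mass = 56.06 g/mol; 224 ÷ 56.06 ≈ 4, so the molecular formula is C12H16O4.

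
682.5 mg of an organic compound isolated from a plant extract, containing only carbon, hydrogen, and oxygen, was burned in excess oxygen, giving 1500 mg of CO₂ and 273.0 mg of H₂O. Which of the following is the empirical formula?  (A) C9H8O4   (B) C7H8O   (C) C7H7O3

(A) C9H8O4

mol C = 1.500 g CO₂ ÷ 44.009 g/mol = 0.034084 mol
mol H = 2 × 0.2730 g H₂O ÷ 18.015 g/mol = 0.030308 mol
mass O = 0.6825 − (0.40938 + 0.030551) = 0.24257 g → mol O = 0.24257 ÷ 15.999 = 0.015161 mol
Divide by the smallest (0.015161 mol): C 2.248, H 1.999, O 1.000
Multiplying each by 4 gives whole numbers: C 8.99, H 8.00, O 4.00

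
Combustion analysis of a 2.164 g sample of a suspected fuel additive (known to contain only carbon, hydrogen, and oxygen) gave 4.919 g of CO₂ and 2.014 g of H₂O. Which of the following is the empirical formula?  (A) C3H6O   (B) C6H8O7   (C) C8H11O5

mol C = 4.919 g CO₂ ÷ 44.009 g/mol = 0.11177 mol
mol H = 2 × 2.014 g H₂O ÷ 18.015 g/mol = 0.22359 mol
mass O = 2.164 − (1.3425 + 0.22538) = 0.59612 g → mol O = 0.59612 ÷ 15.999 = 0.037260 mol
Divide by the smallest (0.037260 mol): C 3.000, H 6.001, O 1.000

(A) C3H6O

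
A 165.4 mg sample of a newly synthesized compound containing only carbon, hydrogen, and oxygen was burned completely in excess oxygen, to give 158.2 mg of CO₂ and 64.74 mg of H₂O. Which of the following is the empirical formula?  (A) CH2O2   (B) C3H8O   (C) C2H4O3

mol C = 0.1582 g CO₂ ÷ 44.009 g/mol = 0.0035947 mol
mol H = 2 × 0.06474 g H₂O ÷ 18.015 g/mol = 0.0071873 mol
mass O = 0.1654 − (0.043176 + 0.0072448) = 0.11498 g → mol O = 0.11498 ÷ 15.999 = 0.0071866 mol
Divide by the smallest (0.0035947 mol): C 1.000, H 1.999, O 1.999

(A) CH2O2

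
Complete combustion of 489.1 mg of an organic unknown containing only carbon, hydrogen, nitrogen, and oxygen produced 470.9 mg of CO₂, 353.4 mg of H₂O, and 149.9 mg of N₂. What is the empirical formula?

C3H11N3O3

mol C = 0.4709 g CO₂ ÷ 44.009 g/mol = 0.010700 mol
mol H = 2 × 0.3534 g H₂O ÷ 18.015 g/mol = 0.039234 mol
mol N = 2 × 0.1499 g N₂ ÷ 28.014 g/mol = 0.010702 mol
mass O = 0.4891 − (0.12852 + 0.039548 + 0.14990) = 0.17113 g → mol O = 0.17113 ÷ 15.999 = 0.010697 mol
Divide by the smallest (0.010697 mol): C 1.000, H 3.668, N 1.000, O 1.000
Multiplying each by 3 gives whole numbers: C 3.00, H 11.00, N 3.00, O 3.00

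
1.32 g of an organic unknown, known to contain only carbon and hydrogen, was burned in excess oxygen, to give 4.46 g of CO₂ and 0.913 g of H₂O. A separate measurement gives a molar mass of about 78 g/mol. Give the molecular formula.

mol C = 4.46 g CO₂ ÷ 44.009 g/mol = 0.1013 mol
mol H = 2 × 0.913 g H₂O ÷ 18.015 g/mol = 0.1014 mol
Divide by the smallest (0.1013 mol): C 1.000, H 1.000
Empirical formula: CH
Empirical-formula mass = 13.02 g/mol; 78 ÷ 13.02 ≈ 6, so the molecular formula is C6H6.

C6H6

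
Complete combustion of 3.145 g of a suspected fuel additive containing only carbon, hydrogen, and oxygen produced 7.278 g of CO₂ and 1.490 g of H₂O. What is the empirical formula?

C8H8O3

mol C = 7.278 g CO₂ ÷ 44.009 g/mol = 0.16538 mol
mol H = 2 × 1.490 g H₂O ÷ 18.015 g/mol = 0.16542 mol
mass O = 3.145 − (1.9863 + 0.16674) = 0.99194 g → mol O = 0.99194 ÷ 15.999 = 0.062000 mol
Divide by the smallest (0.062000 mol): C 2.667, H 2.668, O 1.000
Multiplying each by 3 gives whole numbers: C 8.00, H 8.00, O 3.00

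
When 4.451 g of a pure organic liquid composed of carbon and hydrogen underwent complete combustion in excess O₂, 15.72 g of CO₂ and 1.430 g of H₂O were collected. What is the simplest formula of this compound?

mol C = 15.72 g CO₂ ÷ 44.009 g/mol = 0.35720 mol
mol H = 2 × 1.430 g H₂O ÷ 18.015 g/mol = 0.15876 mol
Divide by the smallest (0.15876 mol): C 2.250, H 1.000
Multiplying each by 4 gives whole numbers: C 9.00, H 4.00

C9H4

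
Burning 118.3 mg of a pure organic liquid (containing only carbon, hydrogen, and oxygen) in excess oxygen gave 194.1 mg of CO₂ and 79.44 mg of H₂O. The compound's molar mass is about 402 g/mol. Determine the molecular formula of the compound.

C15H30O12

mol C = 0.1941 g CO₂ ÷ 44.009 g/mol = 0.0044105 mol
mol H = 2 × 0.07944 g H₂O ÷ 18.015 g/mol = 0.0088193 mol
mass O = 0.1183 − (0.052974 + 0.0088899) = 0.056436 g → mol O = 0.056436 ÷ 15.999 = 0.0035275 mol
Divide by the smallest (0.0035275 mol): C 1.250, H 2.500, O 1.000
Multiplying each by 4 gives whole numbers: C 5.00, H 10.00, O 4.00
Empirical formula: C5H10O4
Empirical-formula mass = 134.13 g/mol; 402 ÷ 134.13 ≈ 3, so the molecular formula is C15H30O12.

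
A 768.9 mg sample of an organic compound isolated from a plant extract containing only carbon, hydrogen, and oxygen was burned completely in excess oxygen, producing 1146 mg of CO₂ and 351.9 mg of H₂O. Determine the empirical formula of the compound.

mol C = 1.146 g CO₂ ÷ 44.009 g/mol = 0.026040 mol
mol H = 2 × 0.3519 g H₂O ÷ 18.015 g/mol = 0.039067 mol
mass O = 0.7689 − (0.31277 + 0.039380) = 0.41675 g → mol O = 0.41675 ÷ 15.999 = 0.026049 mol
Divide by the smallest (0.026040 mol): C 1.000, H 1.500, O 1.000
Multiplying each by 2 gives whole numbers: C 2.00, H 3.00, O 2.00

C2H3O2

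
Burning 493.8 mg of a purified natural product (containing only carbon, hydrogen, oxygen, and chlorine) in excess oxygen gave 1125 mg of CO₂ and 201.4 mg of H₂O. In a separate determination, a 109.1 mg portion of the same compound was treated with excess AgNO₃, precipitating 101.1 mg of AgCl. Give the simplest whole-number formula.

mol C = 1.125 g CO₂ ÷ 44.009 g/mol = 0.025563 mol
mol H = 2 × 0.2014 g H₂O ÷ 18.015 g/mol = 0.022359 mol
From the AgCl data: mol Cl per gram of compound = (0.1011 ÷ 143.318) ÷ 0.1091 = 0.0064659 mol/g, so in the 0.4938 g combustion sample mol Cl = 0.0031928 mol
mass O = 0.4938 − (0.30704 + 0.022538 + 0.11319) = 0.051039 g → mol O = 0.051039 ÷ 15.999 = 0.0031902 mol
Divide by the smallest (0.0031902 mol): C 8.013, H 7.009, Cl 1.001, O 1.000

C8H7ClO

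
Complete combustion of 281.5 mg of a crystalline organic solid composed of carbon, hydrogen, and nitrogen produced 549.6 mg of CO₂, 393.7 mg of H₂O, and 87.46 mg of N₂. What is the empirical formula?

mol C = 0.5496 g CO₂ ÷ 44.009 g/mol = 0.012488 mol
mol H = 2 × 0.3937 g H₂O ÷ 18.015 g/mol = 0.043708 mol
mol N = 2 × 0.08746 g N₂ ÷ 28.014 g/mol = 0.0062440 mol
Divide by the smallest (0.0062440 mol): C 2.000, H 7.000, N 1.000

C2H7N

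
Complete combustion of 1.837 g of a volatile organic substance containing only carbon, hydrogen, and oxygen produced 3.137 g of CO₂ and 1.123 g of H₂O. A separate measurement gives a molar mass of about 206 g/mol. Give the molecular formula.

mol C = 3.137 g CO₂ ÷ 44.009 g/mol = 0.071281 mol
mol H = 2 × 1.123 g H₂O ÷ 18.015 g/mol = 0.12467 mol
mass O = 1.837 − (0.85615 + 0.12567) = 0.85517 g → mol O = 0.85517 ÷ 15.999 = 0.053452 mol
Divide by the smallest (0.053452 mol): C 1.334, H 2.332, O 1.000
Multiplying each by 3 gives whole numbers: C 4.00, H 7.00, O 3.00
Empirical formula: C4H7O3
Empirical-formula mass = 103.10 g/mol; 206 ÷ 103.10 ≈ 2, so the molecular formula is C8H14O6.

C8H14O6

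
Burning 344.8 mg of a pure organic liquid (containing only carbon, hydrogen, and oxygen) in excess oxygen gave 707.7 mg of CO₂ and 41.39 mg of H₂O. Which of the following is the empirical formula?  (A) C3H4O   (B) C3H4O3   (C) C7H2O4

mol C = 0.7077 g CO₂ ÷ 44.009 g/mol = 0.016081 mol
mol H = 2 × 0.04139 g H₂O ÷ 18.015 g/mol = 0.0045951 mol
mass O = 0.3448 − (0.19315 + 0.0046318) = 0.14702 g → mol O = 0.14702 ÷ 15.999 = 0.0091894 mol
Divide by the smallest (0.0045951 mol): C 3.500, H 1.000, O 2.000
Multiplying each by 2 gives whole numbers: C 7.00, H 2.00, O 4.00

(C) C7H2O4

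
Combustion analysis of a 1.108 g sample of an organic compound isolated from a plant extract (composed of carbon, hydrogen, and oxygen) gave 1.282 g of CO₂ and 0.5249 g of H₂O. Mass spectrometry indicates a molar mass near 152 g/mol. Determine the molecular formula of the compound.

mol C = 1.282 g CO₂ ÷ 44.009 g/mol = 0.029130 mol
mol H = 2 × 0.5249 g H₂O ÷ 18.015 g/mol = 0.058274 mol
mass O = 1.108 − (0.34989 + 0.058740) = 0.69937 g → mol O = 0.69937 ÷ 15.999 = 0.043714 mol
Divide by the smallest (0.029130 mol): C 1.000, H 2.000, O 1.501
Multiplying each by 2 gives whole numbers: C 2.00, H 4.00, O 3.00
Empirical formula: C2H4O3
Empirical-formula mass = 76.05 g/mol; 152 ÷ 76.05 ≈ 2, so the molecular formula is C4H8O6.

C4H8O6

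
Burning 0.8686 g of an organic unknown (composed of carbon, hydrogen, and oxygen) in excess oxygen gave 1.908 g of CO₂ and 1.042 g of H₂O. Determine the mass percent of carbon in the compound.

mol C = 1.908 g CO₂ ÷ 44.009 g/mol = 0.043355 mol
mol H = 2 × 1.042 g H₂O ÷ 18.015 g/mol = 0.11568 mol
mass O = 0.8686 − (0.52073 + 0.11661) = 0.23126 g → mol O = 0.23126 ÷ 15.999 = 0.014455 mol
mass % C = 0.52073 g ÷ 0.8686 g × 100%

59.95%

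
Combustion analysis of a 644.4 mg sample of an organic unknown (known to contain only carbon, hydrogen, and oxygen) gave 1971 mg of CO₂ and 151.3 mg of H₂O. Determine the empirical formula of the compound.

C8H3O

mol C = 1.971 g CO₂ ÷ 44.009 g/mol = 0.044786 mol
mol H = 2 × 0.1513 g H₂O ÷ 18.015 g/mol = 0.016797 mol
mass O = 0.6444 − (0.53793 + 0.016931) = 0.089540 g → mol O = 0.089540 ÷ 15.999 = 0.0055966 mol
Divide by the smallest (0.0055966 mol): C 8.002, H 3.001, O 1.000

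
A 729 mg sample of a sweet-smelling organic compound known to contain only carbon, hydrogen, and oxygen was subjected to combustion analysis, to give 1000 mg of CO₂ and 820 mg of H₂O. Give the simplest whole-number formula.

CH4O

mol C = 1.00 g CO₂ ÷ 44.009 g/mol = 0.02272 mol
mol H = 2 × 0.820 g H₂O ÷ 18.015 g/mol = 0.09104 mol
mass O = 0.729 − (0.2729 + 0.09176) = 0.3643 g → mol O = 0.3643 ÷ 15.999 = 0.02277 mol
Divide by the smallest (0.02272 mol): C 1.000, H 4.006, O 1.002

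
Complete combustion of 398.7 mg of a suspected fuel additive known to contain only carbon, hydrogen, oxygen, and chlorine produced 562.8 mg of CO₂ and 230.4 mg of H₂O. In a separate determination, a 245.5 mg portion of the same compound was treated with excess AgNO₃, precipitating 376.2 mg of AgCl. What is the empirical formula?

C3H6ClO

mol C = 0.5628 g CO₂ ÷ 44.009 g/mol = 0.012788 mol
mol H = 2 × 0.2304 g H₂O ÷ 18.015 g/mol = 0.025579 mol
From the AgCl data: mol Cl per gram of compound = (0.3762 ÷ 143.318) ÷ 0.2455 = 0.010692 mol/g, so in the 0.3987 g combustion sample mol Cl = 0.0042630 mol
mass O = 0.3987 − (0.15360 + 0.025783 + 0.15112) = 0.068194 g → mol O = 0.068194 ÷ 15.999 = 0.0042624 mol
Divide by the smallest (0.0042624 mol): C 3.000, H 6.001, Cl 1.000, O 1.000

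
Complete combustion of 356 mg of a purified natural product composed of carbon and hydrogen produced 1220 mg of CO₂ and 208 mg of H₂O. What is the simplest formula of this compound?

C6H5

mol C = 1.22 g CO₂ ÷ 44.009 g/mol = 0.02772 mol
mol H = 2 × 0.208 g H₂O ÷ 18.015 g/mol = 0.02309 mol
Divide by the smallest (0.02309 mol): C 1.200, H 1.000
Multiplying each by 5 gives whole numbers: C 6.00, H 5.00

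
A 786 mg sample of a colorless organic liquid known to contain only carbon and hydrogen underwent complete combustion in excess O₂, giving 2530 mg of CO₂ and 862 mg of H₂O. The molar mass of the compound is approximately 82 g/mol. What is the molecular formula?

C6H10

mol C = 2.53 g CO₂ ÷ 44.009 g/mol = 0.05749 mol
mol H = 2 × 0.862 g H₂O ÷ 18.015 g/mol = 0.09570 mol
Divide by the smallest (0.05749 mol): C 1.000, H 1.665
Multiplying each by 3 gives whole numbers: C 3.00, H 4.99
Empirical formula: C3H5
Empirical-formula mass = 41.07 g/mol; 82 ÷ 41.07 ≈ 2, so the molecular formula is C6H10.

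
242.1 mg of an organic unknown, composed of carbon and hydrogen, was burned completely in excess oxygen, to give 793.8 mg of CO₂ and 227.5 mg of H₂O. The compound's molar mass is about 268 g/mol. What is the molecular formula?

C20H28

mol C = 0.7938 g CO₂ ÷ 44.009 g/mol = 0.018037 mol
mol H = 2 × 0.2275 g H₂O ÷ 18.015 g/mol = 0.025257 mol
Divide by the smallest (0.018037 mol): C 1.000, H 1.400
Multiplying each by 5 gives whole numbers: C 5.00, H 7.00
Empirical formula: C5H7
Empirical-formula mass = 67.11 g/mol; 268 ÷ 67.11 ≈ 4, so the molecular formula is C20H28.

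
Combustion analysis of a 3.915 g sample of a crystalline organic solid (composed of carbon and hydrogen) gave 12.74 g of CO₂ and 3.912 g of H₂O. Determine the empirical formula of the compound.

mol C = 12.74 g CO₂ ÷ 44.009 g/mol = 0.28949 mol
mol H = 2 × 3.912 g H₂O ÷ 18.015 g/mol = 0.43430 mol
Divide by the smallest (0.28949 mol): C 1.000, H 1.500
Multiplying each by 2 gives whole numbers: C 2.00, H 3.00

C2H3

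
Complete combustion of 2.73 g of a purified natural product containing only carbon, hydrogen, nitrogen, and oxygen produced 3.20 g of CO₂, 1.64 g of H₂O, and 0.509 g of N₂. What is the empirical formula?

mol C = 3.20 g CO₂ ÷ 44.009 g/mol = 0.07271 mol
mol H = 2 × 1.64 g H₂O ÷ 18.015 g/mol = 0.1821 mol
mol N = 2 × 0.509 g N₂ ÷ 28.014 g/mol = 0.03634 mol
mass O = 2.73 − (0.8733 + 0.1835 + 0.5090) = 1.164 g → mol O = 1.164 ÷ 15.999 = 0.07276 mol
Divide by the smallest (0.03634 mol): C 2.001, H 5.010, N 1.000, O 2.002

C2H5NO2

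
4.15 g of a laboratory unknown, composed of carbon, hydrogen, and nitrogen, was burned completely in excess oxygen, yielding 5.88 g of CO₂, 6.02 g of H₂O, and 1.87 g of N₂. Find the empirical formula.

CH5N

mol C = 5.88 g CO₂ ÷ 44.009 g/mol = 0.1336 mol
mol H = 2 × 6.02 g H₂O ÷ 18.015 g/mol = 0.6683 mol
mol N = 2 × 1.87 g N₂ ÷ 28.014 g/mol = 0.1335 mol
Divide by the smallest (0.1335 mol): C 1.001, H 5.006, N 1.000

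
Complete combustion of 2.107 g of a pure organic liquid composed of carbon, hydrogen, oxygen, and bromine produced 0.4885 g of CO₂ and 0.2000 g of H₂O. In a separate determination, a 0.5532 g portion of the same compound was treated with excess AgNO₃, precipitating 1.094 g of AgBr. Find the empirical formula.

CH2Br2O

mol C = 0.4885 g CO₂ ÷ 44.009 g/mol = 0.011100 mol
mol H = 2 × 0.2000 g H₂O ÷ 18.015 g/mol = 0.022204 mol
From the AgBr data: mol Br per gram of compound = (1.094 ÷ 187.772) ÷ 0.5532 = 0.010532 mol/g, so in the 2.107 g combustion sample mol Br = 0.022191 mol
mass O = 2.107 − (0.13332 + 0.022381 + 1.7731) = 0.17818 g → mol O = 0.17818 ÷ 15.999 = 0.011137 mol
Divide by the smallest (0.011100 mol): C 1.000, H 2.000, Br 1.999, O 1.003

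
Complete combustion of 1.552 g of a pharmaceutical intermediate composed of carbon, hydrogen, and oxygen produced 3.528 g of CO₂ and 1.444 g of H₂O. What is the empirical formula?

C3H6O

mol C = 3.528 g CO₂ ÷ 44.009 g/mol = 0.080165 mol
mol H = 2 × 1.444 g H₂O ÷ 18.015 g/mol = 0.16031 mol
mass O = 1.552 − (0.96287 + 0.16159) = 0.42754 g → mol O = 0.42754 ÷ 15.999 = 0.026723 mol
Divide by the smallest (0.026723 mol): C 3.000, H 5.999, O 1.000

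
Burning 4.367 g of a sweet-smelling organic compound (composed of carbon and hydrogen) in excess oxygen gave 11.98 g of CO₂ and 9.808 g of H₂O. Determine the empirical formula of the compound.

mol C = 11.98 g CO₂ ÷ 44.009 g/mol = 0.27222 mol
mol H = 2 × 9.808 g H₂O ÷ 18.015 g/mol = 1.0889 mol
Divide by the smallest (0.27222 mol): C 1.000, H 4.000

CH4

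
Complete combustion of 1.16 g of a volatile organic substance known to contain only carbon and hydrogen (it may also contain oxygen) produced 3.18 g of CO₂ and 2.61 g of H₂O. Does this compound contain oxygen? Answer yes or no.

mol C = 3.18 g CO₂ ÷ 44.009 g/mol = 0.07226 mol
mol H = 2 × 2.61 g H₂O ÷ 18.015 g/mol = 0.2898 mol
C and H together account for 1.160 g — essentially the entire 1.16 g sample — so the compound contains no oxygen.

no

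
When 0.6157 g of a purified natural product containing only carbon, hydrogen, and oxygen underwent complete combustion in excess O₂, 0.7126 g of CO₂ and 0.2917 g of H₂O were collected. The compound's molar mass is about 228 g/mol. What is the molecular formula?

mol C = 0.7126 g CO₂ ÷ 44.009 g/mol = 0.016192 mol
mol H = 2 × 0.2917 g H₂O ÷ 18.015 g/mol = 0.032384 mol
mass O = 0.6157 − (0.19448 + 0.032643) = 0.38857 g → mol O = 0.38857 ÷ 15.999 = 0.024287 mol
Divide by the smallest (0.016192 mol): C 1.000, H 2.000, O 1.500
Multiplying each by 2 gives whole numbers: C 2.00, H 4.00, O 3.00
Empirical formula: C2H4O3
Empirical-formula mass = 76.05 g/mol; 228 ÷ 76.05 ≈ 3, so the molecular formula is C6H12O9.

C6H12O9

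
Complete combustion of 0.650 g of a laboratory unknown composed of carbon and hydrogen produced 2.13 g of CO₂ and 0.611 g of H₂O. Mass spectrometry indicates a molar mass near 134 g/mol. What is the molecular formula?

mol C = 2.13 g CO₂ ÷ 44.009 g/mol = 0.04840 mol
mol H = 2 × 0.611 g H₂O ÷ 18.015 g/mol = 0.06783 mol
Divide by the smallest (0.04840 mol): C 1.000, H 1.402
Multiplying each by 5 gives whole numbers: C 5.00, H 7.01
Empirical formula: C5H7
Empirical-formula mass = 67.11 g/mol; 134 ÷ 67.11 ≈ 2, so the molecular formula is C10H14.

C10H14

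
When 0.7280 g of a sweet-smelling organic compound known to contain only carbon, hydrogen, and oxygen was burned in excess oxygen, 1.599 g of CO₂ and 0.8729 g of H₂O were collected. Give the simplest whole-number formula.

mol C = 1.599 g CO₂ ÷ 44.009 g/mol = 0.036333 mol
mol H = 2 × 0.8729 g H₂O ÷ 18.015 g/mol = 0.096908 mol
mass O = 0.7280 − (0.43640 + 0.097683) = 0.19392 g → mol O = 0.19392 ÷ 15.999 = 0.012120 mol
Divide by the smallest (0.012120 mol): C 2.998, H 7.995, O 1.000

C3H8O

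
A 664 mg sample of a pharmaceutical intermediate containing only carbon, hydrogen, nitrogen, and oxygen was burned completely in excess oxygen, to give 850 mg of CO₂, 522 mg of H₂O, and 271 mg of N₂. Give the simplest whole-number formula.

mol C = 0.850 g CO₂ ÷ 44.009 g/mol = 0.01931 mol
mol H = 2 × 0.522 g H₂O ÷ 18.015 g/mol = 0.05795 mol
mol N = 2 × 0.271 g N₂ ÷ 28.014 g/mol = 0.01935 mol
mass O = 0.664 − (0.2320 + 0.05842 + 0.2710) = 0.1026 g → mol O = 0.1026 ÷ 15.999 = 0.006413 mol
Divide by the smallest (0.006413 mol): C 3.012, H 9.037, N 3.017, O 1.000

C3H9N3O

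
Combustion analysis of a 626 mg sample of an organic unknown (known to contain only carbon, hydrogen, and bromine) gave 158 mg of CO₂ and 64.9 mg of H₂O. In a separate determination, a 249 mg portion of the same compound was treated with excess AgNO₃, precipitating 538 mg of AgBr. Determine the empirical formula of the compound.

CH2Br2

mol C = 0.158 g CO₂ ÷ 44.009 g/mol = 0.003590 mol
mol H = 2 × 0.0649 g H₂O ÷ 18.015 g/mol = 0.007205 mol
From the AgBr data: mol Br per gram of compound = (0.538 ÷ 187.772) ÷ 0.249 = 0.01151 mol/g, so in the 0.626 g combustion sample mol Br = 0.007203 mol
Divide by the smallest (0.003590 mol): C 1.000, H 2.007, Br 2.006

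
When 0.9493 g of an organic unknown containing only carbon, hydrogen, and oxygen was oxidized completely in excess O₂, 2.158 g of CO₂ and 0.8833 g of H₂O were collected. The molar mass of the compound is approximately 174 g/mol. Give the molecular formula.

mol C = 2.158 g CO₂ ÷ 44.009 g/mol = 0.049035 mol
mol H = 2 × 0.8833 g H₂O ÷ 18.015 g/mol = 0.098063 mol
mass O = 0.9493 − (0.58896 + 0.098847) = 0.26149 g → mol O = 0.26149 ÷ 15.999 = 0.016344 mol
Divide by the smallest (0.016344 mol): C 3.000, H 6.000, O 1.000
Empirical formula: C3H6O
Empirical-formula mass = 58.08 g/mol; 174 ÷ 58.08 ≈ 3, so the molecular formula is C9H18O3.

C9H18O3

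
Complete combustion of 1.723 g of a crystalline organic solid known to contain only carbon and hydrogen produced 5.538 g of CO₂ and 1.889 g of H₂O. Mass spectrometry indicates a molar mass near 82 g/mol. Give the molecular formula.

C6H10

mol C = 5.538 g CO₂ ÷ 44.009 g/mol = 0.12584 mol
mol H = 2 × 1.889 g H₂O ÷ 18.015 g/mol = 0.20971 mol
Divide by the smallest (0.12584 mol): C 1.000, H 1.667
Multiplying each by 3 gives whole numbers: C 3.00, H 5.00
Empirical formula: C3H5
Empirical-formula mass = 41.07 g/mol; 82 ÷ 41.07 ≈ 2, so the molecular formula is C6H10.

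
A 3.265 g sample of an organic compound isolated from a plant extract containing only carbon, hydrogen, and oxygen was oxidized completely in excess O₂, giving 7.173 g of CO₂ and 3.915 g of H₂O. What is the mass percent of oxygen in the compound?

mol C = 7.173 g CO₂ ÷ 44.009 g/mol = 0.16299 mol
mol H = 2 × 3.915 g H₂O ÷ 18.015 g/mol = 0.43464 mol
mass O = 3.265 − (1.9577 + 0.43811) = 0.86922 g → mol O = 0.86922 ÷ 15.999 = 0.054330 mol
mass % O = 0.86922 g ÷ 3.265 g × 100%

26.62%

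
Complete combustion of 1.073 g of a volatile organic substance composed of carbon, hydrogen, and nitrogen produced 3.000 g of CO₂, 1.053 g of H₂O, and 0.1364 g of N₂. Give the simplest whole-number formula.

mol C = 3.000 g CO₂ ÷ 44.009 g/mol = 0.068168 mol
mol H = 2 × 1.053 g H₂O ÷ 18.015 g/mol = 0.11690 mol
mol N = 2 × 0.1364 g N₂ ÷ 28.014 g/mol = 0.0097380 mol
Divide by the smallest (0.0097380 mol): C 7.000, H 12.005, N 1.000

C7H12N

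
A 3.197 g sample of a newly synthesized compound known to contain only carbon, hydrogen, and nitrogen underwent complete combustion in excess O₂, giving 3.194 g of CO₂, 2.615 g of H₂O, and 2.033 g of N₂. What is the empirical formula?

CH4N2

mol C = 3.194 g CO₂ ÷ 44.009 g/mol = 0.072576 mol
mol H = 2 × 2.615 g H₂O ÷ 18.015 g/mol = 0.29031 mol
mol N = 2 × 2.033 g N₂ ÷ 28.014 g/mol = 0.14514 mol
Divide by the smallest (0.072576 mol): C 1.000, H 4.000, N 2.000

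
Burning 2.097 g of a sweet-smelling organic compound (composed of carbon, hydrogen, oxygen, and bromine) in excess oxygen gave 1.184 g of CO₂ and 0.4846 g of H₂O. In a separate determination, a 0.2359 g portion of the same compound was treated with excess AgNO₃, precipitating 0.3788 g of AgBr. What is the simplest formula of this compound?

mol C = 1.184 g CO₂ ÷ 44.009 g/mol = 0.026904 mol
mol H = 2 × 0.4846 g H₂O ÷ 18.015 g/mol = 0.053800 mol
From the AgBr data: mol Br per gram of compound = (0.3788 ÷ 187.772) ÷ 0.2359 = 0.0085517 mol/g, so in the 2.097 g combustion sample mol Br = 0.017933 mol
mass O = 2.097 − (0.32314 + 0.054230 + 1.4329) = 0.28672 g → mol O = 0.28672 ÷ 15.999 = 0.017921 mol
Divide by the smallest (0.017921 mol): C 1.501, H 3.002, Br 1.001, O 1.000
Multiplying each by 2 gives whole numbers: C 3.00, H 6.00, Br 2.00, O 2.00

C3H6Br2O2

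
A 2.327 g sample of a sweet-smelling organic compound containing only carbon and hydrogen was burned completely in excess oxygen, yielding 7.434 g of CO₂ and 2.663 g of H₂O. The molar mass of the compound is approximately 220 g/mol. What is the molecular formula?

mol C = 7.434 g CO₂ ÷ 44.009 g/mol = 0.16892 mol
mol H = 2 × 2.663 g H₂O ÷ 18.015 g/mol = 0.29564 mol
Divide by the smallest (0.16892 mol): C 1.000, H 1.750
Multiplying each by 4 gives whole numbers: C 4.00, H 7.00
Empirical formula: C4H7
Empirical-formula mass = 55.10 g/mol; 220 ÷ 55.10 ≈ 4, so the molecular formula is C16H28.

C16H28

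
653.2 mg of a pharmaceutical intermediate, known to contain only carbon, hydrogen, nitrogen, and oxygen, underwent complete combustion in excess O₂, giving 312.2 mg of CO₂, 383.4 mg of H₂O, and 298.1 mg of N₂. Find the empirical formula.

mol C = 0.3122 g CO₂ ÷ 44.009 g/mol = 0.0070940 mol
mol H = 2 × 0.3834 g H₂O ÷ 18.015 g/mol = 0.042565 mol
mol N = 2 × 0.2981 g N₂ ÷ 28.014 g/mol = 0.021282 mol
mass O = 0.6532 − (0.085206 + 0.042905 + 0.29810) = 0.22699 g → mol O = 0.22699 ÷ 15.999 = 0.014188 mol
Divide by the smallest (0.0070940 mol): C 1.000, H 6.000, N 3.000, O 2.000

CH6N3O2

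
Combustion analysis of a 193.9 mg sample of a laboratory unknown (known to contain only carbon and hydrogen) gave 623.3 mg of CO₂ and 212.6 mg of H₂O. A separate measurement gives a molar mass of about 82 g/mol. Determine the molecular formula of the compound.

C6H10

mol C = 0.6233 g CO₂ ÷ 44.009 g/mol = 0.014163 mol
mol H = 2 × 0.2126 g H₂O ÷ 18.015 g/mol = 0.023603 mol
Divide by the smallest (0.014163 mol): C 1.000, H 1.666
Multiplying each by 3 gives whole numbers: C 3.00, H 5.00
Empirical formula: C3H5
Empirical-formula mass = 41.07 g/mol; 82 ÷ 41.07 ≈ 2, so the molecular formula is C6H10.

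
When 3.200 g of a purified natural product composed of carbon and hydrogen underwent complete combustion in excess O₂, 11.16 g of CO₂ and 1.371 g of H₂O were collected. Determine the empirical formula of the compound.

C5H3

mol C = 11.16 g CO₂ ÷ 44.009 g/mol = 0.25358 mol
mol H = 2 × 1.371 g H₂O ÷ 18.015 g/mol = 0.15221 mol
Divide by the smallest (0.15221 mol): C 1.666, H 1.000
Multiplying each by 3 gives whole numbers: C 5.00, H 3.00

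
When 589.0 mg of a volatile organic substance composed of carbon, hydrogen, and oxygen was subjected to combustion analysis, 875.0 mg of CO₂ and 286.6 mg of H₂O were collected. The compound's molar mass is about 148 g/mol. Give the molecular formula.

C5H8O5

mol C = 0.8750 g CO₂ ÷ 44.009 g/mol = 0.019882 mol
mol H = 2 × 0.2866 g H₂O ÷ 18.015 g/mol = 0.031818 mol
mass O = 0.5890 − (0.23881 + 0.032072) = 0.31812 g → mol O = 0.31812 ÷ 15.999 = 0.019884 mol
Divide by the smallest (0.019882 mol): C 1.000, H 1.600, O 1.000
Multiplying each by 5 gives whole numbers: C 5.00, H 8.00, O 5.00
Empirical formula: C5H8O5
Empirical-formula mass = 148.11 g/mol; 148 ÷ 148.11 ≈ 1, so the molecular formula is C5H8O5.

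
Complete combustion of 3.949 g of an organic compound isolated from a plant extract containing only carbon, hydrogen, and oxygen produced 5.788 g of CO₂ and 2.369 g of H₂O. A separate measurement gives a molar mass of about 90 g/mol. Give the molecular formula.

C3H6O3

mol C = 5.788 g CO₂ ÷ 44.009 g/mol = 0.13152 mol
mol H = 2 × 2.369 g H₂O ÷ 18.015 g/mol = 0.26300 mol
mass O = 3.949 − (1.5797 + 0.26511) = 2.1042 g → mol O = 2.1042 ÷ 15.999 = 0.13152 mol
Divide by the smallest (0.13152 mol): C 1.000, H 2.000, O 1.000
Empirical formula: CH2O
Empirical-formula mass = 30.03 g/mol; 90 ÷ 30.03 ≈ 3, so the molecular formula is C3H6O3.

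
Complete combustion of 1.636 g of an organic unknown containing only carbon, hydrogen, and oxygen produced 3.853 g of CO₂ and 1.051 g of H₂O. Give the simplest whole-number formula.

C3H4O

mol C = 3.853 g CO₂ ÷ 44.009 g/mol = 0.087550 mol
mol H = 2 × 1.051 g H₂O ÷ 18.015 g/mol = 0.11668 mol
mass O = 1.636 − (1.0516 + 0.11761) = 0.46682 g → mol O = 0.46682 ÷ 15.999 = 0.029178 mol
Divide by the smallest (0.029178 mol): C 3.001, H 3.999, O 1.000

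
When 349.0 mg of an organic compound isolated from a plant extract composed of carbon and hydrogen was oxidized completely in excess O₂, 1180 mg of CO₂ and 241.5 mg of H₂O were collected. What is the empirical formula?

mol C = 1.180 g CO₂ ÷ 44.009 g/mol = 0.026813 mol
mol H = 2 × 0.2415 g H₂O ÷ 18.015 g/mol = 0.026811 mol
Divide by the smallest (0.026811 mol): C 1.000, H 1.000

CH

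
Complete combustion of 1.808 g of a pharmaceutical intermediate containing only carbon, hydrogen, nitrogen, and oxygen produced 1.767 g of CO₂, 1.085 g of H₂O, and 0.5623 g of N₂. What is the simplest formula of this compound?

mol C = 1.767 g CO₂ ÷ 44.009 g/mol = 0.040151 mol
mol H = 2 × 1.085 g H₂O ÷ 18.015 g/mol = 0.12046 mol
mol N = 2 × 0.5623 g N₂ ÷ 28.014 g/mol = 0.040144 mol
mass O = 1.808 − (0.48225 + 0.12142 + 0.56230) = 0.64203 g → mol O = 0.64203 ÷ 15.999 = 0.040129 mol
Divide by the smallest (0.040129 mol): C 1.001, H 3.002, N 1.000, O 1.000

CH3NO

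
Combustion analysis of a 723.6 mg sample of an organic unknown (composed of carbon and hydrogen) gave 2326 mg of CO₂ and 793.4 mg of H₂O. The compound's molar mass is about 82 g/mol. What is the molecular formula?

mol C = 2.326 g CO₂ ÷ 44.009 g/mol = 0.052853 mol
mol H = 2 × 0.7934 g H₂O ÷ 18.015 g/mol = 0.088082 mol
Divide by the smallest (0.052853 mol): C 1.000, H 1.667
Multiplying each by 3 gives whole numbers: C 3.00, H 5.00
Empirical formula: C3H5
Empirical-formula mass = 41.07 g/mol; 82 ÷ 41.07 ≈ 2, so the molecular formula is C6H10.

C6H10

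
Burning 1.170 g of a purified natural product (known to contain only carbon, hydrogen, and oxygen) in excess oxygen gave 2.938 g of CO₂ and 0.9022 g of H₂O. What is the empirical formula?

C4H6O

mol C = 2.938 g CO₂ ÷ 44.009 g/mol = 0.066759 mol
mol H = 2 × 0.9022 g H₂O ÷ 18.015 g/mol = 0.10016 mol
mass O = 1.170 − (0.80184 + 0.10096) = 0.26719 g → mol O = 0.26719 ÷ 15.999 = 0.016701 mol
Divide by the smallest (0.016701 mol): C 3.997, H 5.997, O 1.000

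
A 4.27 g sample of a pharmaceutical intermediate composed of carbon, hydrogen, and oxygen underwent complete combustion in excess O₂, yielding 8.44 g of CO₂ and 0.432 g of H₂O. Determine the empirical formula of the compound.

C8H2O5

mol C = 8.44 g CO₂ ÷ 44.009 g/mol = 0.1918 mol
mol H = 2 × 0.432 g H₂O ÷ 18.015 g/mol = 0.04796 mol
mass O = 4.27 − (2.303 + 0.04834) = 1.918 g → mol O = 1.918 ÷ 15.999 = 0.1199 mol
Divide by the smallest (0.04796 mol): C 3.999, H 1.000, O 2.500
Multiplying each by 2 gives whole numbers: C 8.00, H 2.00, O 5.00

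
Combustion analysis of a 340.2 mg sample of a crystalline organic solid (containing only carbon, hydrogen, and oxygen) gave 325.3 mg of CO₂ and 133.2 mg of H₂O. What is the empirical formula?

mol C = 0.3253 g CO₂ ÷ 44.009 g/mol = 0.0073917 mol
mol H = 2 × 0.1332 g H₂O ÷ 18.015 g/mol = 0.014788 mol
mass O = 0.3402 − (0.088781 + 0.014906) = 0.23651 g → mol O = 0.23651 ÷ 15.999 = 0.014783 mol
Divide by the smallest (0.0073917 mol): C 1.000, H 2.001, O 2.000

CH2O2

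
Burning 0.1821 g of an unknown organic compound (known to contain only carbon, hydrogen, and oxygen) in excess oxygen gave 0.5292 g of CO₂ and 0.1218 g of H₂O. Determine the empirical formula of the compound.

C8H9O

mol C = 0.5292 g CO₂ ÷ 44.009 g/mol = 0.012025 mol
mol H = 2 × 0.1218 g H₂O ÷ 18.015 g/mol = 0.013522 mol
mass O = 0.1821 − (0.14443 + 0.013630) = 0.024040 g → mol O = 0.024040 ÷ 15.999 = 0.0015026 mol
Divide by the smallest (0.0015026 mol): C 8.003, H 8.999, O 1.000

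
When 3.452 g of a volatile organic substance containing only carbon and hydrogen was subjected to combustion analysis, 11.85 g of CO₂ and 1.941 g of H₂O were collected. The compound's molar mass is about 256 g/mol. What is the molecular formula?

C20H16

mol C = 11.85 g CO₂ ÷ 44.009 g/mol = 0.26926 mol
mol H = 2 × 1.941 g H₂O ÷ 18.015 g/mol = 0.21549 mol
Divide by the smallest (0.21549 mol): C 1.250, H 1.000
Multiplying each by 4 gives whole numbers: C 5.00, H 4.00
Empirical formula: C5H4
Empirical-formula mass = 64.09 g/mol; 256 ÷ 64.09 ≈ 4, so the molecular formula is C20H16.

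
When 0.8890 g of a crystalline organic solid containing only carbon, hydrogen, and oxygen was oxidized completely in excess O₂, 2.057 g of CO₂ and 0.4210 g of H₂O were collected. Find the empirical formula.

mol C = 2.057 g CO₂ ÷ 44.009 g/mol = 0.046740 mol
mol H = 2 × 0.4210 g H₂O ÷ 18.015 g/mol = 0.046739 mol
mass O = 0.8890 − (0.56140 + 0.047113) = 0.28049 g → mol O = 0.28049 ÷ 15.999 = 0.017532 mol
Divide by the smallest (0.017532 mol): C 2.666, H 2.666, O 1.000
Multiplying each by 3 gives whole numbers: C 8.00, H 8.00, O 3.00

C8H8O3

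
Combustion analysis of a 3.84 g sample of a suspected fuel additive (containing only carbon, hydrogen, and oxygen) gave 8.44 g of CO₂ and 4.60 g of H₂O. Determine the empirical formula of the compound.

C3H8O

mol C = 8.44 g CO₂ ÷ 44.009 g/mol = 0.1918 mol
mol H = 2 × 4.60 g H₂O ÷ 18.015 g/mol = 0.5107 mol
mass O = 3.84 − (2.303 + 0.5148) = 1.022 g → mol O = 1.022 ÷ 15.999 = 0.06386 mol
Divide by the smallest (0.06386 mol): C 3.003, H 7.996, O 1.000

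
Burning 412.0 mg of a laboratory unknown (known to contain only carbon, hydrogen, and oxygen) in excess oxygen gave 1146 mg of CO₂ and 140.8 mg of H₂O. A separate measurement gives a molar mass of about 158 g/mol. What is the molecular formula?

C10H6O2

mol C = 1.146 g CO₂ ÷ 44.009 g/mol = 0.026040 mol
mol H = 2 × 0.1408 g H₂O ÷ 18.015 g/mol = 0.015631 mol
mass O = 0.4120 − (0.31277 + 0.015756) = 0.083476 g → mol O = 0.083476 ÷ 15.999 = 0.0052175 mol
Divide by the smallest (0.0052175 mol): C 4.991, H 2.996, O 1.000
Empirical formula: C5H3O
Empirical-formula mass = 79.08 g/mol; 158 ÷ 79.08 ≈ 2, so the molecular formula is C10H6O2.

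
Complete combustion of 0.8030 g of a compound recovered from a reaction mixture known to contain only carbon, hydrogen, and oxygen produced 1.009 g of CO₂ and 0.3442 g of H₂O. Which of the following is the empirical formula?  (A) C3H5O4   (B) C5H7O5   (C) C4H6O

(A) C3H5O4

mol C = 1.009 g CO₂ ÷ 44.009 g/mol = 0.022927 mol
mol H = 2 × 0.3442 g H₂O ÷ 18.015 g/mol = 0.038213 mol
mass O = 0.8030 − (0.27538 + 0.038518) = 0.48910 g → mol O = 0.48910 ÷ 15.999 = 0.030571 mol
Divide by the smallest (0.022927 mol): C 1.000, H 1.667, O 1.333
Multiplying each by 3 gives whole numbers: C 3.00, H 5.00, O 4.00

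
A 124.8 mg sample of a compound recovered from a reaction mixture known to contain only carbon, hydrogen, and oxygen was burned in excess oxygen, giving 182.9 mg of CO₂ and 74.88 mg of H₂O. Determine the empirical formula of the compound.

CH2O

mol C = 0.1829 g CO₂ ÷ 44.009 g/mol = 0.0041560 mol
mol H = 2 × 0.07488 g H₂O ÷ 18.015 g/mol = 0.0083131 mol
mass O = 0.1248 − (0.049917 + 0.0083796) = 0.066503 g → mol O = 0.066503 ÷ 15.999 = 0.0041567 mol
Divide by the smallest (0.0041560 mol): C 1.000, H 2.000, O 1.000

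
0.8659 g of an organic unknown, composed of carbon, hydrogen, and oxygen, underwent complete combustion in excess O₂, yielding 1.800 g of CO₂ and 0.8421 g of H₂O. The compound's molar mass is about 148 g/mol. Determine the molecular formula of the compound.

C7H16O3

mol C = 1.800 g CO₂ ÷ 44.009 g/mol = 0.040901 mol
mol H = 2 × 0.8421 g H₂O ÷ 18.015 g/mol = 0.093489 mol
mass O = 0.8659 − (0.49126 + 0.094237) = 0.28040 g → mol O = 0.28040 ÷ 15.999 = 0.017526 mol
Divide by the smallest (0.017526 mol): C 2.334, H 5.334, O 1.000
Multiplying each by 3 gives whole numbers: C 7.00, H 16.00, O 3.00
Empirical formula: C7H16O3
Empirical-formula mass = 148.20 g/mol; 148 ÷ 148.20 ≈ 1, so the molecular formula is C7H16O3.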